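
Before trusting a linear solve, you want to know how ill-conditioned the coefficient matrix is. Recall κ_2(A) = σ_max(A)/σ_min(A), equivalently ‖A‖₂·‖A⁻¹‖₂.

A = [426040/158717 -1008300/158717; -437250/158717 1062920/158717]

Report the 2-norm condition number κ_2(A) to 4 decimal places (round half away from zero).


210.5000

M = AᵀA = [443160100/29953729 -1063422000/29953729; -1063422000/29953729 2552280400/29953729]. tr(M)=17724500/177241, det(M)=40000/177241
solving λ² − 17724500/177241·λ + 40000/177241 = 0 gives λ = 100, 400/177241
κ = σ_max/σ_min = 10/(20/421) = 210.5000


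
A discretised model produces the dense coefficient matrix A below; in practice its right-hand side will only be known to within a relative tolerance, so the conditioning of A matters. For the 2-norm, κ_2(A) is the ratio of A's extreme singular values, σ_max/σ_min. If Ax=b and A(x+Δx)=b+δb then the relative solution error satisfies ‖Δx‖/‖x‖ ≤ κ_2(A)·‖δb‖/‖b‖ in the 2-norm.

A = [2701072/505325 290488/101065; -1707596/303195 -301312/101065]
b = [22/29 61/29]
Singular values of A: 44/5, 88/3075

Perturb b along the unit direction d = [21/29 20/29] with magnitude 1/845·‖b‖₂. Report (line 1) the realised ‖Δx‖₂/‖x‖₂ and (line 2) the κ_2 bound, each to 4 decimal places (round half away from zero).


from the listed singular values, σ₁ = 44/5, σ_n = 88/3075
condition number: (44/5) ÷ (88/3075) = 307.5000
perturbation bound = 307.5000·1/845 = 0.3639
solve Ax = b  →  x = [-32.9880 61.6110]
‖b‖₂ = 2.2361 and ‖x‖₂ = 69.8865
re-solving with b+δb shifts x by Δx of norm 0.0925
relative error = 0.0013
realised/bound (from unrounded values) ≈ 0.0036

0.0013
0.3639


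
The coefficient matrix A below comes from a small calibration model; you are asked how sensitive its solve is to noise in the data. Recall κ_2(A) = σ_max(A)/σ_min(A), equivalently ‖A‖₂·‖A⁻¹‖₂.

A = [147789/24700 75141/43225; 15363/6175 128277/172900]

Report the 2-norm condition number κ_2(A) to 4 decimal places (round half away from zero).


form AᵀA = [6063417/144400 773712/63175; 773712/63175 25276617/7075600] with trace 6447681/141512 and determinant 59049/4528384
λ_max, λ_min = (6447681/141512 ± √649555402500/312900721)/2 = 729/16, 81/283024
κ = σ_max/σ_min = (27/4)/(9/532) = 399.0000

399.0000


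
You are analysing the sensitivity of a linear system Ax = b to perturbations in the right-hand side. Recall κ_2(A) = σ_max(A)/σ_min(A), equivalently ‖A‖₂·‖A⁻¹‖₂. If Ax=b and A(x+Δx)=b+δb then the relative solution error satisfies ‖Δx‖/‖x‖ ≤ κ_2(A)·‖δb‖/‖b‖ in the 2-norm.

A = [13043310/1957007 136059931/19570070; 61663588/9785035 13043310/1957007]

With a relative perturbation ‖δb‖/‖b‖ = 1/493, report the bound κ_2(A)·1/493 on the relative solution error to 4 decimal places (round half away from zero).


0.5900

form AᵀA = [9578592721684/113848882225 402290897337/4553955289; 402290897337/4553955289 42241496313121/455395528900] with trace 95785811177/541492900 and determinant 1251602884/3384330625
solving λ² − 95785811177/541492900·λ + 1251602884/3384330625 = 0 gives λ = 17689/100, 283024/135373225
κ = σ_max/σ_min = (133/10)/(532/11635) = 290.8750
bound on ‖Δx‖/‖x‖: κ·ε = 290.8750·1/493 = 0.5900


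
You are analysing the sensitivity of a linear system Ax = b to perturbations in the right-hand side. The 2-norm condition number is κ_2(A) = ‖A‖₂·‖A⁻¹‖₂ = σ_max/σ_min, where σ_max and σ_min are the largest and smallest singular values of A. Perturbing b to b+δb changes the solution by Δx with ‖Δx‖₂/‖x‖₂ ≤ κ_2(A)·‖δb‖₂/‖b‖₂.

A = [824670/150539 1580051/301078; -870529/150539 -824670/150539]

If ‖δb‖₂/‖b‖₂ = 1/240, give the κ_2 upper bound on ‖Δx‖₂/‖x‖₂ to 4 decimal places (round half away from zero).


1.4917

form AᵀA = [1709751901/26946481 1628310915/26946481; 1628310915/26946481 6203190961/107785924] with trace 15507965/128164 and determinant 14641/128164
eigenvalues of AᵀA: λ = (tr ± √(tr²−4·det))/2 = 121, 121/128164
κ = σ_max/σ_min = 11/(11/358) = 358.0000
perturbation bound = 358.0000·1/240 = 1.4917


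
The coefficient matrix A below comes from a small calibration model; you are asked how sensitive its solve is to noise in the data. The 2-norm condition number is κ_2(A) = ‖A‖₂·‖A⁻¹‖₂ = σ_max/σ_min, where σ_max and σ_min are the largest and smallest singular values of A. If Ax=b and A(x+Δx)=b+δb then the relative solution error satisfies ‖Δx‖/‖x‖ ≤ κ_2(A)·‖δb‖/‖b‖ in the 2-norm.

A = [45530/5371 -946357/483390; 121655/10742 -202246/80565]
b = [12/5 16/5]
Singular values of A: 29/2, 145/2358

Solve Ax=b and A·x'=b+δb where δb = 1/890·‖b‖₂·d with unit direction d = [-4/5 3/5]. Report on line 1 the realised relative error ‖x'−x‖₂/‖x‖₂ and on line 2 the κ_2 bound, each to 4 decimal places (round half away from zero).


from the listed singular values, σ₁ = 29/2, σ_n = 145/2358
κ_2(A) = (29/2) / (145/2358) = 235.8000
bound on ‖Δx‖/‖x‖: κ·ε = 235.8000·1/890 = 0.2649
solve Ax = b  →  x = [0.2691 -0.0606]
2-norm of b is 4.0000; of x, 0.2759
with δb = [-0.0036 0.0027], A·Δx = δb → ‖Δx‖ = 0.0731
dividing the unrounded norms, ‖Δx‖/‖x‖ = 0.2649
so the bound is sharp here: realised error equals the bound

0.2649
0.2649


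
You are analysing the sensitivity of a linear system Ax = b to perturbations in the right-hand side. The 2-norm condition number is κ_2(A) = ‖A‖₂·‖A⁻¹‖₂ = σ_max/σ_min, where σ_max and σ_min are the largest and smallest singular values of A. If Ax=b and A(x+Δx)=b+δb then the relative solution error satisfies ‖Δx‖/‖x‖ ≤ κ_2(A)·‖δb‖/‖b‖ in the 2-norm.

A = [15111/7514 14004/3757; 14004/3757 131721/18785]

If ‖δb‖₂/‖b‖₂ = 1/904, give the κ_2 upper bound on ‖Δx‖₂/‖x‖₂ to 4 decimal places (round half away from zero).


form AᵀA = [206145/11492 483138/14365; 483138/14365 4529457/71825] with trace 1368909/16900 and determinant 729/16900
char-poly roots: 81 and 9/16900
κ = σ_max/σ_min = 9/(3/130) = 390.0000
κ_2(A)·‖δb‖/‖b‖ = 0.4314

0.4314


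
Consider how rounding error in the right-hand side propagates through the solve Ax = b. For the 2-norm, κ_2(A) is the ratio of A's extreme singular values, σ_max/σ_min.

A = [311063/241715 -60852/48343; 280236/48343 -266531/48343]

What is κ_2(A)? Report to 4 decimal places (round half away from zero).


M = AᵀA = [2060065582369/58426141225 -392386712256/11685228245; -392386712256/11685228245 74741739865/2337045649]. tr(M)=4671354434/69472225, det(M)=2825761/69472225
λ_max, λ_min = (4671354434/69472225 ± √21820767000435507456/4826390046450625)/2 = 1681/25, 1681/2778889
κ = σ_max/σ_min = (41/5)/(41/1667) = 333.4000

333.4000


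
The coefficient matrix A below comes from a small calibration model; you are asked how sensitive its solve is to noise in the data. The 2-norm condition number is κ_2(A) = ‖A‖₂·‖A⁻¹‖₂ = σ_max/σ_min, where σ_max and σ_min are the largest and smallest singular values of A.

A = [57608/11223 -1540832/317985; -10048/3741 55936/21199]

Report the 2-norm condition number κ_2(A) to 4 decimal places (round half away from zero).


120.9375

AᵀA = [4227342400/125955729 -6709192448/209926215; -6709192448/209926215 10651042816/349877025]; tr = 239646784/3744225, det = 1048576/3744225
eigenvalues of AᵀA: λ = (tr ± √(tr²−4·det))/2 = 64, 16384/3744225
κ = σ_max/σ_min = 8/(128/1935) = 120.9375


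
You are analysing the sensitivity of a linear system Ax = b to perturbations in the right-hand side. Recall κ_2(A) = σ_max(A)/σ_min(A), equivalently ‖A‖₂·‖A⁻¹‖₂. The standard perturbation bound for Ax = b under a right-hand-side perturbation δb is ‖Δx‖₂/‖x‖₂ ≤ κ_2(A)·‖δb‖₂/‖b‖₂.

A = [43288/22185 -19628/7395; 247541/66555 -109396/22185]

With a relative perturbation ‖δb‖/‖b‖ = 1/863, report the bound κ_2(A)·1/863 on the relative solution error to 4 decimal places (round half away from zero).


0.2268

AᵀA = [270384793/15327225 -120162308/5109075; -120162308/5109075 53407648/1703025]; tr = 30042145/613089, det = 38416/613089
solving λ² − 30042145/613089·λ + 38416/613089 = 0 gives λ = 49, 784/613089
σ_max=√49=7, σ_min=√(784/613089)=(28/783) → κ = 195.7500
κ_2(A)·‖δb‖/‖b‖ = 0.2268


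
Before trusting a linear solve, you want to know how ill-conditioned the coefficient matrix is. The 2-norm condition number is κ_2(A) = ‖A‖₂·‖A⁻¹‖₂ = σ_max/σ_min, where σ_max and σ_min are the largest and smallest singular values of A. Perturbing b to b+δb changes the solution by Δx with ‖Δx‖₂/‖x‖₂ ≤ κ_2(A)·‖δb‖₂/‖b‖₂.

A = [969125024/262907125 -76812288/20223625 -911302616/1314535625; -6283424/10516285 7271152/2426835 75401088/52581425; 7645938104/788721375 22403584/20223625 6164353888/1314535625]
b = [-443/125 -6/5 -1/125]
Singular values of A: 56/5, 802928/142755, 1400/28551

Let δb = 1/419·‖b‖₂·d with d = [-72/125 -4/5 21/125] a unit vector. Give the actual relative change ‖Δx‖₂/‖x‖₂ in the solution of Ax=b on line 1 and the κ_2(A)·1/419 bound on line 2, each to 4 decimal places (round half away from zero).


σ_max = 56/5, σ_min = 1400/28551
κ_2(A) = (56/5) / (1400/28551) = 228.4080
bound on ‖Δx‖/‖x‖: κ·ε = 228.4080·1/419 = 0.5451
solve Ax = b  →  x = [-20.9095 -28.4772 49.9506]
‖b‖ = 3.7417, ‖x‖ = 61.1818
δb = ε·‖b‖·d = [-0.0051 -0.0071 0.0015]; solving A·Δx = δb gives ‖Δx‖ = 0.1821
realised ‖Δx‖/‖x‖ = 0.0030
tightness: 0.0030 against a bound of 0.5451 (unrounded ratio ≈ 0.0055)

0.0030
0.5451


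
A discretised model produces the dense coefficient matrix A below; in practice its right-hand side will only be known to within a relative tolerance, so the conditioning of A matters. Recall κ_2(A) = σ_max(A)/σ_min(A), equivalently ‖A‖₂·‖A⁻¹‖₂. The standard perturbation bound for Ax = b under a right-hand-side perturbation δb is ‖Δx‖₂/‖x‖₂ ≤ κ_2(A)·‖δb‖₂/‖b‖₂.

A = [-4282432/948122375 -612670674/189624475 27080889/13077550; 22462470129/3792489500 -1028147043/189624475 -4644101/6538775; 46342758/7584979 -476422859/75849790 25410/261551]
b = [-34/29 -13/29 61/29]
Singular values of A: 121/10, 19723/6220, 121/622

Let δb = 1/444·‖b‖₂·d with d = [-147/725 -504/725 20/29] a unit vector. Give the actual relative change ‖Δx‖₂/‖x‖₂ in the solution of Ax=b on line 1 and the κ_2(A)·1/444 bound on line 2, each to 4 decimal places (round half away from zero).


0.0028
0.1401

largest singular value 121/10, smallest 121/622
κ_2(A) = (121/10) / (121/622) = 62.2000
perturbation bound = 62.2000·1/444 = 0.1401
solve Ax = b  →  x = [5.3568 4.9875 7.2274]
‖b‖₂ = 2.4495 and ‖x‖₂ = 10.2862
with δb = [-0.0011 -0.0038 0.0038], A·Δx = δb → ‖Δx‖ = 0.0284
relative error = 0.0028
so the bound overstates the realised error by a factor of ≈ 50.8116 (computed from the unrounded values)


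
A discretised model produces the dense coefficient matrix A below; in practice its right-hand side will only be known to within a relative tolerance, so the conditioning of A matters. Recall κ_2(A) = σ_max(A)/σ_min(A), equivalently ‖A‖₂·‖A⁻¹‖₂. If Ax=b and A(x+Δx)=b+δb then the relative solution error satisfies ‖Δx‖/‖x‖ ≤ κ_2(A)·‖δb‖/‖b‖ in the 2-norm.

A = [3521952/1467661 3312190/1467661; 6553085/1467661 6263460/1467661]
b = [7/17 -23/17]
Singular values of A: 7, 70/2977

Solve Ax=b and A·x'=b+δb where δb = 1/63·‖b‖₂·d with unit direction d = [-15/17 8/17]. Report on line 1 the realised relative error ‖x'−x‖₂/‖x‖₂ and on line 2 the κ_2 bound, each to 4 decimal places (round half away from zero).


0.0224
4.7254

σ_max = 7, σ_min = 70/2977
κ = σ_max/σ_min = 7/(70/2977) = 297.7000
worst-case relative error ≤ 297.7000 × 1/63 = 4.7254
solve Ax = b  →  x = [29.2266 -30.8951]
‖b‖₂ = 1.4142 and ‖x‖₂ = 42.5288
Δx = A⁻¹·δb where δb = 1/63·1.4142·d; ‖Δx‖ = 0.9547
relative error = 0.0224
so the bound overstates the realised error by a factor of ≈ 210.5069 (computed from the unrounded values)


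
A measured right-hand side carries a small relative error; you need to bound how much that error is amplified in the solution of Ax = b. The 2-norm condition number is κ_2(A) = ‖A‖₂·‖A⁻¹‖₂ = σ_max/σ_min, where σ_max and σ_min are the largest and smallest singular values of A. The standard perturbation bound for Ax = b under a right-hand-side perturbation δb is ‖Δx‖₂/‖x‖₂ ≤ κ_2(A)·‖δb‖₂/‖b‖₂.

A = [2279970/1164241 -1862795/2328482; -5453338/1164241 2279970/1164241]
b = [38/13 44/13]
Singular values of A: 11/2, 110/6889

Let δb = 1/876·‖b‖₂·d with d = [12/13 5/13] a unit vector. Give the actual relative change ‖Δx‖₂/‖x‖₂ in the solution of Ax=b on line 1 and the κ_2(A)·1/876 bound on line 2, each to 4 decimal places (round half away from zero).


largest singular value 11/2, smallest 110/6889
condition number: (11/2) ÷ (110/6889) = 344.4500
κ_2(A)·‖δb‖/‖b‖ = 0.3932
solve Ax = b  →  x = [96.0140 231.3790]
‖b‖ = 4.4721, ‖x‖ = 250.5094
δb = ε·‖b‖·d = [0.0047 0.0020]; solving A·Δx = δb gives ‖Δx‖ = 0.3197
realised ‖Δx‖/‖x‖ = 0.0013
realised/bound (from unrounded values) ≈ 0.0032

0.0013
0.3932


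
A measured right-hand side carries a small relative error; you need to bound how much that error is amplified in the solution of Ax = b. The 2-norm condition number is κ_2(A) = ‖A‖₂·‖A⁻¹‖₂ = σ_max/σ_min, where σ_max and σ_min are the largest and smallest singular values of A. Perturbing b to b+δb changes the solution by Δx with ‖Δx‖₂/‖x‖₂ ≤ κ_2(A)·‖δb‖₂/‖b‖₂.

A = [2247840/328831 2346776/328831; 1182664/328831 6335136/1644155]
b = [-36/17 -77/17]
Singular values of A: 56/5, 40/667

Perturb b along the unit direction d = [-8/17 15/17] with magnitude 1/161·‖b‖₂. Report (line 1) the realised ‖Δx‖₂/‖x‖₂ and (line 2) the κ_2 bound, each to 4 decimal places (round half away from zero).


σ_max = 56/5, σ_min = 40/667
κ_2(A) = (56/5) / (40/667) = 186.7600
perturbation bound = 186.7600·1/161 = 1.1600
solve Ax = b  →  x = [35.9787 -34.7586]
‖b‖₂ = 5.0000 and ‖x‖₂ = 50.0263
Δx = A⁻¹·δb where δb = 1/161·5.0000·d; ‖Δx‖ = 0.5179
relative error = 0.0104
realised/bound (from unrounded values) ≈ 0.0089

0.0104
1.1600


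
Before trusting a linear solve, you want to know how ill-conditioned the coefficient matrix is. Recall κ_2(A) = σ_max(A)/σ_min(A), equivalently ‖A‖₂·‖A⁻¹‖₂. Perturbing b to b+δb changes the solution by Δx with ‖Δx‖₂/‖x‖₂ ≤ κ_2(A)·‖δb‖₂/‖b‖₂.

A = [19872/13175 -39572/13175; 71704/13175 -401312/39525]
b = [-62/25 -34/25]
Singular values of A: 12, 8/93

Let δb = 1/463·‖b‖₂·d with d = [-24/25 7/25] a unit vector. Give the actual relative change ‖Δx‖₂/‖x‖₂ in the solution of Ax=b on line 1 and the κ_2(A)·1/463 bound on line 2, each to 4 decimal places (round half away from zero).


σ_max = 12, σ_min = 8/93
condition number: 12 ÷ (8/93) = 139.5000
worst-case relative error ≤ 139.5000 × 1/463 = 0.3013
solve Ax = b  →  x = [20.4363 11.0882]
‖b‖ = 2.8284, ‖x‖ = 23.2506
Δx = A⁻¹·δb where δb = 1/463·2.8284·d; ‖Δx‖ = 0.0710
relative error = 0.0031
tightness: 0.0031 against a bound of 0.3013 (unrounded ratio ≈ 0.0101)

0.0031
0.3013


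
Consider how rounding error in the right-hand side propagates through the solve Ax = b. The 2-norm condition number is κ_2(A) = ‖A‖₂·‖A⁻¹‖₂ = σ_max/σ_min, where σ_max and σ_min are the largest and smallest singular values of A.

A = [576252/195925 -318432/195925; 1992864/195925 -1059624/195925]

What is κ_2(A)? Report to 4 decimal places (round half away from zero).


AᵀA = [405042192/3612857 -216017280/3612857; -216017280/3612857 115219008/3612857]; tr = 30603600/212521, det = 82944/212521
char-poly roots: 144 and 576/212521
κ_2(A) = √(λ_max/λ_min) = √(144 / (576/212521)) = 230.5000

230.5000


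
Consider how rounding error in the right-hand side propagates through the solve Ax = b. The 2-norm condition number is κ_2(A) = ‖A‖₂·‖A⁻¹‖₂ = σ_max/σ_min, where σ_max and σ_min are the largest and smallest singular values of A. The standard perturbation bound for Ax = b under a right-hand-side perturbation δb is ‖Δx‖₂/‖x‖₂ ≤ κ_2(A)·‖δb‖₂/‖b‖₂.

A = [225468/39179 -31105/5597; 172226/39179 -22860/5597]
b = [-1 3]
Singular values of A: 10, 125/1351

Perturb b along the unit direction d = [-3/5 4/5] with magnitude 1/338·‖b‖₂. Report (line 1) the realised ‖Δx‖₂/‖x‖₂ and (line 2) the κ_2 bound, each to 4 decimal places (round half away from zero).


largest singular value 10, smallest 125/1351
condition number: 10 ÷ (125/1351) = 108.0800
κ_2(A)·‖δb‖/‖b‖ = 0.3198
solve Ax = b  →  x = [22.4338 23.4105]
‖b‖₂ = 3.1623 and ‖x‖₂ = 32.4242
δb = ε·‖b‖·d = [-0.0056 0.0075]; solving A·Δx = δb gives ‖Δx‖ = 0.1011
dividing the unrounded norms, ‖Δx‖/‖x‖ = 0.0031
realised/bound (from unrounded values) ≈ 0.0098

0.0031
0.3198


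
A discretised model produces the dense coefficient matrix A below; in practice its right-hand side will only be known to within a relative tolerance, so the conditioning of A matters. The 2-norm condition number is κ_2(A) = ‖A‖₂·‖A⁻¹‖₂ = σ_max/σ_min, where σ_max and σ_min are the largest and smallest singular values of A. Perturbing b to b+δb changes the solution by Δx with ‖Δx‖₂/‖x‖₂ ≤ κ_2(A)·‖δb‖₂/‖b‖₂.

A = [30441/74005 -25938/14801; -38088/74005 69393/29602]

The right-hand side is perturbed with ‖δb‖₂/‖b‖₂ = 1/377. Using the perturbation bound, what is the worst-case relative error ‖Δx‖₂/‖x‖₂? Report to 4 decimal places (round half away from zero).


0.3830

form AᵀA = [95094009/219069601 -422219790/219069601; -422219790/219069601 7506507825/876278404] with trace 4691781/521284 and determinant 2025/521284
eigenvalues of AᵀA: λ = (tr ± √(tr²−4·det))/2 = 9, 225/521284
so κ_2 = √(9 / (225/521284)) = 144.4000
bound on ‖Δx‖/‖x‖: κ·ε = 144.4000·1/377 = 0.3830


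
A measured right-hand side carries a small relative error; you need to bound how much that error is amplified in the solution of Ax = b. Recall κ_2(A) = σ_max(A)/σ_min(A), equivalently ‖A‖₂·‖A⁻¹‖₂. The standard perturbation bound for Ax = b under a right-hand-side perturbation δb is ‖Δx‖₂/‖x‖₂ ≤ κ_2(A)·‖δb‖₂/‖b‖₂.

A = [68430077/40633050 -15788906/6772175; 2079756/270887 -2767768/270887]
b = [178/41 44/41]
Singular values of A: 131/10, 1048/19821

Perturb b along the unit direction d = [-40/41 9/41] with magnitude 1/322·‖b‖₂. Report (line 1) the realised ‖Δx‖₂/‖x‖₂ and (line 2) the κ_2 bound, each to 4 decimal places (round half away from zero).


σ_max = 131/10, σ_min = 1048/19821
condition number: (131/10) ÷ (1048/19821) = 247.7625
bound on ‖Δx‖/‖x‖: κ·ε = 247.7625·1/322 = 0.7694
solve Ax = b  →  x = [-60.4305 -45.5137]
‖b‖ = 4.4721, ‖x‖ = 75.6528
δb = ε·‖b‖·d = [-0.0135 0.0030]; solving A·Δx = δb gives ‖Δx‖ = 0.2627
dividing the unrounded norms, ‖Δx‖/‖x‖ = 0.0035
so the bound overstates the realised error by a factor of ≈ 221.6060 (computed from the unrounded values)

0.0035
0.7694


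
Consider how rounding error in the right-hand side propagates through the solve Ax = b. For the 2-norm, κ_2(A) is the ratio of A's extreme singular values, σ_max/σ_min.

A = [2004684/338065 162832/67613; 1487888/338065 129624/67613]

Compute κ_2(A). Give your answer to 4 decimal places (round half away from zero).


AᵀA = [249302745616/4571517769 103858539840/4571517769; 103858539840/4571517769 43316641600/4571517769]; tr = 1731475664/27050401, det = 16000000/27050401
λ_max, λ_min = (1731475664/27050401 ± √2996276749360240896/731724194260801)/2 = 64, 250000/27050401
κ = σ_max/σ_min = 8/(500/5201) = 83.2160

83.2160


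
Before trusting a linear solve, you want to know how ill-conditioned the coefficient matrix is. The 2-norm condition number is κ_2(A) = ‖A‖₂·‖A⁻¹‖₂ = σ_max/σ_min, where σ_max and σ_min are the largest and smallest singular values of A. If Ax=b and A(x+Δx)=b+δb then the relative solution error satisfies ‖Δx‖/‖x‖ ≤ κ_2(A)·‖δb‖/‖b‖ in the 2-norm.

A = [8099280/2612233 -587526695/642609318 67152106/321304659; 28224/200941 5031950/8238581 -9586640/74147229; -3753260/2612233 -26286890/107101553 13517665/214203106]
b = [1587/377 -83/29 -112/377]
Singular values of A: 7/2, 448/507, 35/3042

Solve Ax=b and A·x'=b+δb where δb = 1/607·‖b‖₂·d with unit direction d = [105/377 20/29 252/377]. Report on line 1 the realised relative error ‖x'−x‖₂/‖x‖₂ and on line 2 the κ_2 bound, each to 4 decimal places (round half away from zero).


0.0084
0.5012

from the listed singular values, σ₁ = 7/2, σ_n = 35/3042
κ = σ_max/σ_min = (7/2)/(35/3042) = 304.2000
perturbation bound = 304.2000·1/607 = 0.5012
solve Ax = b  →  x = [0.3697 -22.5550 -84.0123]
2-norm of b is 5.0990; of x, 86.9881
Δx = A⁻¹·δb where δb = 1/607·5.0990·d; ‖Δx‖ = 0.7301
realised ‖Δx‖/‖x‖ = 0.0084
realised/bound (from unrounded values) ≈ 0.0167


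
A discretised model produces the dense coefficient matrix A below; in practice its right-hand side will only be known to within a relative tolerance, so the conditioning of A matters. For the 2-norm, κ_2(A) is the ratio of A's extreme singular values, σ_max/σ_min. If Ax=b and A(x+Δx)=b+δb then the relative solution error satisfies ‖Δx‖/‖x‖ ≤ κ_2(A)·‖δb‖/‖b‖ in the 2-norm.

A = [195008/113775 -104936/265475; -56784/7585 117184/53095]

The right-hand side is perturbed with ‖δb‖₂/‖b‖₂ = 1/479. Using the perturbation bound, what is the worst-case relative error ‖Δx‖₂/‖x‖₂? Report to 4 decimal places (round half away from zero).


0.1622

M = AᵀA = [454207744/7700625 -309058048/17968125; -309058048/17968125 210775616/41925625]. tr(M)=38645056/603729, det(M)=409600/603729
λ_max, λ_min = (38645056/603729 ± √1492451203649536/364488705441)/2 = 64, 6400/603729
σ_max=√64=8, σ_min=√(6400/603729)=(80/777) → κ = 77.7000
κ_2(A)·‖δb‖/‖b‖ = 0.1622


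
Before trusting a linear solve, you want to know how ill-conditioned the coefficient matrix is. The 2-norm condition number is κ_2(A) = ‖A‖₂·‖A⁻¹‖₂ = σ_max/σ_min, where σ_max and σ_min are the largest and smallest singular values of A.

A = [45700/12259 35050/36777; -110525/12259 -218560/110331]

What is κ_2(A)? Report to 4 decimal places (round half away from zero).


82.8000

M = AᵀA = [84640625/889249 171371000/8003241; 171371000/8003241 348076900/72029169]. tr(M)=4285525/42849, det(M)=62500/42849
solving λ² − 4285525/42849·λ + 62500/42849 = 0 gives λ = 100, 625/42849
so κ_2 = √(100 / (625/42849)) = 82.8000


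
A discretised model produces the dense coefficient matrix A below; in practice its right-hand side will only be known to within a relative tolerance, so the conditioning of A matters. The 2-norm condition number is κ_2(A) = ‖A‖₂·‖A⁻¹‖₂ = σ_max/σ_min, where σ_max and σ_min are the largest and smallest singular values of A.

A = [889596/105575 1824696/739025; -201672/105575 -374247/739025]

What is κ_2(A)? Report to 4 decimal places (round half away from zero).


M = AᵀA = [19798992/265225 40421592/1856575; 40421592/1856575 82559817/12996025]. tr(M)=42108417/519841, det(M)=104976/519841
char-poly roots: 81 and 1296/519841
κ_2(A) = √(λ_max/λ_min) = √(81 / (1296/519841)) = 180.2500

180.2500


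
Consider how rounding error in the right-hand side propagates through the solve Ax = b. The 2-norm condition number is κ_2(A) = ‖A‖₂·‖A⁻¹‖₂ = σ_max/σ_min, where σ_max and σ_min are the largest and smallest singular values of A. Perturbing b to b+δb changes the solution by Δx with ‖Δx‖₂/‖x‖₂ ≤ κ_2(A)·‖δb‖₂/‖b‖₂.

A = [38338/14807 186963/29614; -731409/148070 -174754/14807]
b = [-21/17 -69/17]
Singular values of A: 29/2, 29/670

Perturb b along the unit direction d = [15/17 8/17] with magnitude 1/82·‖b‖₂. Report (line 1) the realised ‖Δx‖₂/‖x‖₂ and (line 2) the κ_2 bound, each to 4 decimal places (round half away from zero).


σ_max = 29/2, σ_min = 29/670
κ_2(A) = (29/2) / (29/670) = 335.0000
perturbation bound = 335.0000·1/82 = 4.0854
solve Ax = b  →  x = [64.0584 -26.4668]
‖b‖ = 4.2426, ‖x‖ = 69.3107
with δb = [0.0457 0.0243], A·Δx = δb → ‖Δx‖ = 1.1954
realised ‖Δx‖/‖x‖ = 0.0172
tightness: 0.0172 against a bound of 4.0854 (unrounded ratio ≈ 0.0042)

0.0172
4.0854


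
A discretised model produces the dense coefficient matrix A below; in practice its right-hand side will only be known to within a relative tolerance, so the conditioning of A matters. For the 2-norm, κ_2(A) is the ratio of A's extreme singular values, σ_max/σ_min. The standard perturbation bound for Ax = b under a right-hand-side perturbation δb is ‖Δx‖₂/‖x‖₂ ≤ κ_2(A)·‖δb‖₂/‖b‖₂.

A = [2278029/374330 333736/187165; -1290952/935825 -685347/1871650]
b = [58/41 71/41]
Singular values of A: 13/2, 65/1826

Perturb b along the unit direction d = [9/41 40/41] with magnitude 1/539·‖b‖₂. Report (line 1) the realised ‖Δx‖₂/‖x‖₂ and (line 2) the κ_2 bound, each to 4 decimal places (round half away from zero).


0.0021
0.3388

σ_max = 13/2, σ_min = 65/1826
condition number: (13/2) ÷ (65/1826) = 182.6000
κ_2(A)·‖δb‖/‖b‖ = 0.3388
solve Ax = b  →  x = [-15.5840 53.9803]
2-norm of b is 2.2361; of x, 56.1848
re-solving with b+δb shifts x by Δx of norm 0.1165
realised ‖Δx‖/‖x‖ = 0.0021
so the bound overstates the realised error by a factor of ≈ 163.3230 (computed from the unrounded values)


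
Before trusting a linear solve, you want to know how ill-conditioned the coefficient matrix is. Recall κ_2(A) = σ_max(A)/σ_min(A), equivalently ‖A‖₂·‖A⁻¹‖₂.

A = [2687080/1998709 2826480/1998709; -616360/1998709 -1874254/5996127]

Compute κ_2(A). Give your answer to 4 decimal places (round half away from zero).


252.1500

AᵀA = [4521296000/2376465001 14241611440/7129395003; 14241611440/7129395003 44862421636/21388185009]; tr = 101728996/25431849, det = 6400/25431849
eigenvalues of AᵀA: λ = (tr ± √(tr²−4·det))/2 = 4, 1600/25431849
κ_2(A) = √(λ_max/λ_min) = √(4 / (1600/25431849)) = 252.1500


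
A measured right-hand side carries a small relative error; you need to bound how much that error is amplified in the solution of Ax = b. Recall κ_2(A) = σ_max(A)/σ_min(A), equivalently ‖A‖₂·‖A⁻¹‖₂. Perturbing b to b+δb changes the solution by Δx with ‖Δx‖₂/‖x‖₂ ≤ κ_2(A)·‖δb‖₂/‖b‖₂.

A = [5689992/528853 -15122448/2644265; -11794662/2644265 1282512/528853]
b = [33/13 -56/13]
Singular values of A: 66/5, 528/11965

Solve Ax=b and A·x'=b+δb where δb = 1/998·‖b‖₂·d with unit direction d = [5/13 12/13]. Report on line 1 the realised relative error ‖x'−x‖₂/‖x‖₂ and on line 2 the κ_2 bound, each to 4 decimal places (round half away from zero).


0.0017
0.2997

σ_max = 66/5, σ_min = 528/11965
condition number: (66/5) ÷ (528/11965) = 299.1250
bound on ‖Δx‖/‖x‖: κ·ε = 299.1250·1/998 = 0.2997
solve Ax = b  →  x = [-31.7246 -60.1276]
‖b‖ = 5.0000, ‖x‖ = 67.9836
δb = ε·‖b‖·d = [0.0019 0.0046]; solving A·Δx = δb gives ‖Δx‖ = 0.1135
dividing the unrounded norms, ‖Δx‖/‖x‖ = 0.0017
tightness: 0.0017 against a bound of 0.2997 (unrounded ratio ≈ 0.0056)


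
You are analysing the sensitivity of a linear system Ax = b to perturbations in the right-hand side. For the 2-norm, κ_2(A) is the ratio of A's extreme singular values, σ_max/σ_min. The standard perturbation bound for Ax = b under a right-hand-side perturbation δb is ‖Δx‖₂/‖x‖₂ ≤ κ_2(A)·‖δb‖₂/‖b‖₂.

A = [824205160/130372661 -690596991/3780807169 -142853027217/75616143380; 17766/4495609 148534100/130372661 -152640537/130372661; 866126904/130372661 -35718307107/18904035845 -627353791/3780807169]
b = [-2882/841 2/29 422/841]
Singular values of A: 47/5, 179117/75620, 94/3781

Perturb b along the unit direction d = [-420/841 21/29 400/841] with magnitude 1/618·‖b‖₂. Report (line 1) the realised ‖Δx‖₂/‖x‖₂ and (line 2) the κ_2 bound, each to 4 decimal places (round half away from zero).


σ_max = 47/5, σ_min = 94/3781
condition number: (47/5) ÷ (94/3781) = 378.1000
perturbation bound = 378.1000·1/618 = 0.6118
solve Ax = b  →  x = [17.4515 56.2852 54.7710]
‖b‖₂ = 3.4641 and ‖x‖₂ = 80.4515
Δx = A⁻¹·δb where δb = 1/618·3.4641·d; ‖Δx‖ = 0.2255
relative error = 0.0028
realised/bound (from unrounded values) ≈ 0.0046

0.0028
0.6118


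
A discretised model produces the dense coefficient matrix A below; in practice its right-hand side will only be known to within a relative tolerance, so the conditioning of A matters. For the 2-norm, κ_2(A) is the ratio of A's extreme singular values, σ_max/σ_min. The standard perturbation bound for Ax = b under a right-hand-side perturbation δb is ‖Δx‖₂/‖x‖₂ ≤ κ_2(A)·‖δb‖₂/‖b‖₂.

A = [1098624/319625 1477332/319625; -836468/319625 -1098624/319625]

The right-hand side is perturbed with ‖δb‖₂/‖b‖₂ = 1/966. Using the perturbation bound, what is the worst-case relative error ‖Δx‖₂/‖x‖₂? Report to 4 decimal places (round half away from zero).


form AᵀA = [76266136336/4086405625 101679848448/4086405625; 101679848448/4086405625 135579381264/4086405625] with trace 8473820704/163456225 and determinant 518400/6538249
λ_max, λ_min = (8473820704/163456225 ± √71797163752835055616/26717937491250625)/2 = 1296/25, 10000/6538249
κ = σ_max/σ_min = (36/5)/(100/2557) = 184.1040
κ_2(A)·‖δb‖/‖b‖ = 0.1906

0.1906


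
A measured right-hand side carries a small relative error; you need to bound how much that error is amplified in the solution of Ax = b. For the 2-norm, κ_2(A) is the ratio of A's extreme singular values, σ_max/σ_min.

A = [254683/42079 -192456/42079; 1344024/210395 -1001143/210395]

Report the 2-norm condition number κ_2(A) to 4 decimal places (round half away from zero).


form AᵀA = [4076083561/52635025 -3057005952/52635025; -3057005952/52635025 2292830089/52635025] with trace 254756546/2105401 and determinant 366025/2105401
char-poly roots: 121 and 3025/2105401
κ_2(A) = √(λ_max/λ_min) = √(121 / (3025/2105401)) = 290.2000

290.2000


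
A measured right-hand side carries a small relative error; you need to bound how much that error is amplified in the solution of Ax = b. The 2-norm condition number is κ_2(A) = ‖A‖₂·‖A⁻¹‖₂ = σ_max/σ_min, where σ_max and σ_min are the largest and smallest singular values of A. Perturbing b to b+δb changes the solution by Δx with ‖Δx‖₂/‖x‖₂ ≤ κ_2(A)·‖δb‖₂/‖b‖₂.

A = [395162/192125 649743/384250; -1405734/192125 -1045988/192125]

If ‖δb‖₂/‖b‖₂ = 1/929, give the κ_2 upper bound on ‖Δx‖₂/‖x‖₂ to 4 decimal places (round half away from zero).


0.0827

M = AᵀA = [3411585736/59059225 2558012427/59059225; 2558012427/59059225 7677647281/236236900]. tr(M)=852959609/9449476, det(M)=3258025/2362369
solving λ² − 852959609/9449476·λ + 3258025/2362369 = 0 gives λ = 361/4, 36100/2362369
σ_max=√(361/4)=(19/2), σ_min=√(36100/2362369)=(190/1537) → κ = 76.8500
bound on ‖Δx‖/‖x‖: κ·ε = 76.8500·1/929 = 0.0827


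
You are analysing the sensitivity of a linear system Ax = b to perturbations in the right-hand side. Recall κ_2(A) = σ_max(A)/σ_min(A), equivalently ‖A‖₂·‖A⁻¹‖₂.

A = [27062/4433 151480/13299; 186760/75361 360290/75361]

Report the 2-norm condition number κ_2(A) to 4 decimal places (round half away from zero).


M = AᵀA = [1458751364/33605209 8204591360/100815627; 8204591360/100815627 46152242500/302446881]. tr(M)=205124584/1046529, det(M)=960400/1046529
solving λ² − 205124584/1046529·λ + 960400/1046529 = 0 gives λ = 196, 4900/1046529
σ_max=√196=14, σ_min=√(4900/1046529)=(70/1023) → κ = 204.6000

204.6000


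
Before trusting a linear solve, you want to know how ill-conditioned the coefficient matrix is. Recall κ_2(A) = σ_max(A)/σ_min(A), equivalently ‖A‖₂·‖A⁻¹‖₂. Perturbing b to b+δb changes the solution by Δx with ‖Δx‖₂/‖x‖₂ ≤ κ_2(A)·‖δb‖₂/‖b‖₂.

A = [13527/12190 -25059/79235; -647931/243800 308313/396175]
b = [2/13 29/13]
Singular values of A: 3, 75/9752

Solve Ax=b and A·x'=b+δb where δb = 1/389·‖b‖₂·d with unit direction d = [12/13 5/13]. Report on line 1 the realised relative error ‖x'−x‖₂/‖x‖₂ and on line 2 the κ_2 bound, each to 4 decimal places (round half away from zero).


largest singular value 3, smallest 75/9752
κ_2(A) = 3 / (75/9752) = 390.0800
worst-case relative error ≤ 390.0800 × 1/389 = 1.0028
solve Ax = b  →  x = [35.7675 125.0123]
‖b‖₂ = 2.2361 and ‖x‖₂ = 130.0284
Δx = A⁻¹·δb where δb = 1/389·2.2361·d; ‖Δx‖ = 0.7474
dividing the unrounded norms, ‖Δx‖/‖x‖ = 0.0057
so the bound overstates the realised error by a factor of ≈ 174.4514 (computed from the unrounded values)

0.0057
1.0028


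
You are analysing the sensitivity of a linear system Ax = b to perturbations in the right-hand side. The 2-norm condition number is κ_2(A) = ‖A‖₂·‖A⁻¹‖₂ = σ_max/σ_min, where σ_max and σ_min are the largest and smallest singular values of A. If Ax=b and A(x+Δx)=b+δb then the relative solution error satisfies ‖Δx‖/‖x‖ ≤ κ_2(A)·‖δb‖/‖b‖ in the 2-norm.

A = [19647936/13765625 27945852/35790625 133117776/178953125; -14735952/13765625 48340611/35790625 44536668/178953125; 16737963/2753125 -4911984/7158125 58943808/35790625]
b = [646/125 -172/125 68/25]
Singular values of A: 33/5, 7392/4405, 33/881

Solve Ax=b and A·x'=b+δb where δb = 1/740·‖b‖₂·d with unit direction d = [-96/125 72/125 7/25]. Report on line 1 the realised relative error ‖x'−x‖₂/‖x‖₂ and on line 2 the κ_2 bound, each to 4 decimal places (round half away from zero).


largest singular value 33/5, smallest 33/881
κ_2(A) = (33/5) / (33/881) = 176.2000
worst-case relative error ≤ 176.2000 × 1/740 = 0.2381
solve Ax = b  →  x = [30.4824 40.4643 -94.0155]
2-norm of b is 6.0000; of x, 106.7962
with δb = [-0.0062 0.0047 0.0023], A·Δx = δb → ‖Δx‖ = 0.2165
dividing the unrounded norms, ‖Δx‖/‖x‖ = 0.0020
realised/bound (from unrounded values) ≈ 0.0085

0.0020
0.2381


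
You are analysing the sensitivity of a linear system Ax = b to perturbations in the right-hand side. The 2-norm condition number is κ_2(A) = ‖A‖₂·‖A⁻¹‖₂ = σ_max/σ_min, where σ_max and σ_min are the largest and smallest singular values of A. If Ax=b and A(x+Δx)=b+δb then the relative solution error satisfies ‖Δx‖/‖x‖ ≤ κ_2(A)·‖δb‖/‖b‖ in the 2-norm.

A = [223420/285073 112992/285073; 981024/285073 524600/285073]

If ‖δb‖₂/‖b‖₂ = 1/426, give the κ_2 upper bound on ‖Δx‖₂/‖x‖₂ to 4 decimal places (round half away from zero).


form AᵀA = [602215696/48344209 321171840/48344209; 321171840/48344209 171310144/48344209] with trace 2676560/167281 and determinant 1024/167281
char-poly roots: 16 and 64/167281
κ_2(A) = √(λ_max/λ_min) = √(16 / (64/167281)) = 204.5000
bound on ‖Δx‖/‖x‖: κ·ε = 204.5000·1/426 = 0.4800

0.4800


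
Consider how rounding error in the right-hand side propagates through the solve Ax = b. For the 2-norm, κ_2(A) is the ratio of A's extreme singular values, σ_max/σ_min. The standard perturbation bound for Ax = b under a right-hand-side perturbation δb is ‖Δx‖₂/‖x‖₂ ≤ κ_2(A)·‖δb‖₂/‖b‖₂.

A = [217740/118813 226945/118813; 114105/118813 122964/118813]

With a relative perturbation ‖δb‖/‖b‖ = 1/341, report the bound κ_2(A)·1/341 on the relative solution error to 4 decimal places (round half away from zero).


M = AᵀA = [209102625/48846121 219535680/48846121; 219535680/48846121 230533489/48846121]. tr(M)=522754/58081, det(M)=225/58081
λ_max, λ_min = (522754/58081 ± √273219471616/3373402561)/2 = 9, 25/58081
σ_max=√9=3, σ_min=√(25/58081)=(5/241) → κ = 144.6000
κ_2(A)·‖δb‖/‖b‖ = 0.4240

0.4240


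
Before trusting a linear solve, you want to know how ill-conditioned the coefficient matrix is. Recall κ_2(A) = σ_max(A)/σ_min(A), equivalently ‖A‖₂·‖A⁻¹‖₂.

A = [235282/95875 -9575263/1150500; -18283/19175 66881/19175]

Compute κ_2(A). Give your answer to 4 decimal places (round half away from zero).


141.6000

M = AᵀA = [377007821/54390625 -7750658657/326343750; -7750658657/326343750 637802999401/7832250000]. tr(M)=1107347401/12531600, det(M)=4879681/12531600
solving λ² − 1107347401/12531600·λ + 4879681/12531600 = 0 gives λ = 2209/25, 2209/501264
σ_max=√(2209/25)=(47/5), σ_min=√(2209/501264)=(47/708) → κ = 141.6000


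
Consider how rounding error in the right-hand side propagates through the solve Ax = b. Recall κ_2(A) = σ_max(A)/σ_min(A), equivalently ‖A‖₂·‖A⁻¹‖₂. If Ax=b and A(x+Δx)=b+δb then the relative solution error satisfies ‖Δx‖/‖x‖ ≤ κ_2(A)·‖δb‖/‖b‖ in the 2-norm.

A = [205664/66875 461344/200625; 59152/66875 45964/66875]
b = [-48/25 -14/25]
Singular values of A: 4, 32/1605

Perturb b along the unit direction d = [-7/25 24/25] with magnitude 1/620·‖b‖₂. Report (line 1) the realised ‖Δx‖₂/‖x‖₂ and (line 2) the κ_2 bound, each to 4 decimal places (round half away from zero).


0.3236
0.3236

largest singular value 4, smallest 32/1605
κ = σ_max/σ_min = 4/(32/1605) = 200.6250
bound on ‖Δx‖/‖x‖: κ·ε = 200.6250·1/620 = 0.3236
solve Ax = b  →  x = [-0.4000 -0.3000]
‖b‖₂ = 2.0000 and ‖x‖₂ = 0.5000
Δx = A⁻¹·δb where δb = 1/620·2.0000·d; ‖Δx‖ = 0.1618
relative error = 0.3236
so the bound is sharp here: realised error equals the bound


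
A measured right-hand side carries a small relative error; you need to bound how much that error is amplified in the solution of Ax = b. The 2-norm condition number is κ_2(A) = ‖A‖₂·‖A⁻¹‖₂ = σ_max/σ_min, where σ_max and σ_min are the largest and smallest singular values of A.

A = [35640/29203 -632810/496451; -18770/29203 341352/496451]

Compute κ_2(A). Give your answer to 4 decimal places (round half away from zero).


form AᵀA = [1622522500/852815209 -1703560320/852815209; -1703560320/852815209 1788822436/852815209] with trace 4056296/1014049 and determinant 400/1014049
eigenvalues of AᵀA: λ = (tr ± √(tr²−4·det))/2 = 4, 100/1014049
σ_max=√4=2, σ_min=√(100/1014049)=(10/1007) → κ = 201.4000

201.4000


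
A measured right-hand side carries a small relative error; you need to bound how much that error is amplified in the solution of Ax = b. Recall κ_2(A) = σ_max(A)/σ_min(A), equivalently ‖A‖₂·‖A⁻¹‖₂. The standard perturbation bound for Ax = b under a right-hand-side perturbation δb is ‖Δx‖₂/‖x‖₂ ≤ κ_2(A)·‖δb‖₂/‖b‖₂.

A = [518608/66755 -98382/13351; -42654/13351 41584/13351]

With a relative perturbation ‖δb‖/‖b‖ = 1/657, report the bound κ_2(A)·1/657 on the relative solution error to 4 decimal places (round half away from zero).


0.3126

AᵀA = [1860581956/26368225 -354380544/5273645; -354380544/5273645 67504420/1054729]; tr = 3548192456/26368225, det = 11316496/26368225
eigenvalues of AᵀA: λ = (tr ± √(tr²−4·det))/2 = 3364/25, 3364/1054729
so κ_2 = √((3364/25) / (3364/1054729)) = 205.4000
bound on ‖Δx‖/‖x‖: κ·ε = 205.4000·1/657 = 0.3126
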